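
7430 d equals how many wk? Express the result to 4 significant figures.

1061 weeks

1 day = 0.142857 wk.
So 7430 × 0.142857 ≈ 1061 wk.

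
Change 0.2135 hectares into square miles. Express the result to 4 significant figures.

0.0008243 mi²

1 hectare = 0.00386102 square miles.
0.2135 × 0.00386102 ≈ 0.0008243 mi².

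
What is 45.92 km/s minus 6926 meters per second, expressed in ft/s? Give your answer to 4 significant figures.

45.92 km/s = 150656 ft/s and 6926 m/s = 22723.1 ft/s.
150656 − 22723.1 ≈ 127900 ft/s.

127900 ft/s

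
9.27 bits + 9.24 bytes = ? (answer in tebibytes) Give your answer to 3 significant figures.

9.46 × 10^-12 tebibytes

9.27 bit = 1.05388 × 10^-12 TiB and 9.24 B = 8.40373 × 10^-12 TiB.
1.05388 × 10^-12 + 8.40373 × 10^-12 ≈ 9.46 × 10^-12 TiB.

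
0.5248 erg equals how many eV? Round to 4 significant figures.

3.276 × 10^11 eV

1 erg = 6.24151 × 10^11 electronvolts.
So 0.5248 × 6.24151 × 10^11 ≈ 3.276 × 10^11 eV.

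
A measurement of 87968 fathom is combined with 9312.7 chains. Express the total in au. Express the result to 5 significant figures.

2.3277 × 10^-6 au

87968 fathom = 1.07539 × 10^-6 au and 9312.7 chain = 1.25230 × 10^-6 au.
1.07539 × 10^-6 + 1.25230 × 10^-6 ≈ 2.3277 × 10^-6 au.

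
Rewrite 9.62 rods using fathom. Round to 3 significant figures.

26.5 fathom

1 rod = 2.75000 fathoms.
Then 9.62 × 2.75000 ≈ 26.5 fathom.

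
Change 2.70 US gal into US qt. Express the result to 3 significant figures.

10.8 US qt

1 US gallon = 4.00000 US qt.
So 2.70 × 4.00000 ≈ 10.8 US qt.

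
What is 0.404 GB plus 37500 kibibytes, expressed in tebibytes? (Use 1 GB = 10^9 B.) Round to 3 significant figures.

0.000402 TiB

0.404 GB = 0.000367436 TiB and 37500 KiB = 3.49246e-5 TiB.
0.000367436 + 3.49246e-5 ≈ 0.000402 TiB.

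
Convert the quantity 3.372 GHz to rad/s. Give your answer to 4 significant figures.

2.119e+10 radians per second

1 GHz = 6.28319e+9 rad/s.
3.372 × 6.28319e+9 ≈ 2.119e+10 rad/s.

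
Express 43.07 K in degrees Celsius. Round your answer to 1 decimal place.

K = °C + 273.15.
Applying the formula gives -230.1 °C.

-230.1 °C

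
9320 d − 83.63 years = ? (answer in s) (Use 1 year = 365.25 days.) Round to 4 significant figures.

-1.834 × 10^9 s

9320 d = 8.05248 × 10^8 s and 83.63 yr = 2.63916 × 10^9 s.
8.05248 × 10^8 − 2.63916 × 10^9 ≈ -1.834 × 10^9 s.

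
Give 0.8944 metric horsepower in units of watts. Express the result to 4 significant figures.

657.8 watts

1 metric horsepower = 735.499 W.
0.8944 × 735.499 ≈ 657.8 W.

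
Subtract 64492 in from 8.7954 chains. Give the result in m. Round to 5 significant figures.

-1461.2 m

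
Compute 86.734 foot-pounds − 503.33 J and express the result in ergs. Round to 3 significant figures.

86.734 ft·lbf = 1.17596e+9 erg and 503.33 J = 5.03330e+9 erg.
1.17596e+9 − 5.03330e+9 ≈ -3.86e+9 erg.

-3.86e+9 erg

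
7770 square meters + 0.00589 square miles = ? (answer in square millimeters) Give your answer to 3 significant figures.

7770 m² = 7.77000e+9 mm² and 0.00589 mi² = 1.52550e+10 mm².
7.77000e+9 + 1.52550e+10 ≈ 2.30e+10 mm².

2.30e+10 mm²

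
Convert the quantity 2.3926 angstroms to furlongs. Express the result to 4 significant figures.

1.189 × 10^-12 furlongs

1 Å = 4.97097 × 10^-13 furlongs.
Thus 2.3926 × 4.97097 × 10^-13 ≈ 1.189 × 10^-12 furlong.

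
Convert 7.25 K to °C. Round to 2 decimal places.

-265.90 °C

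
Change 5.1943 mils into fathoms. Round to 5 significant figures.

7.2143e-5 fathom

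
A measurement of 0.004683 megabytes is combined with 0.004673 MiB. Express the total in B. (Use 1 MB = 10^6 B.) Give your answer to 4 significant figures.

0.004683 MB = 4683.00 B and 0.004673 MiB = 4900.00 B.
4683.00 + 4900.00 ≈ 9583 B.

9583 B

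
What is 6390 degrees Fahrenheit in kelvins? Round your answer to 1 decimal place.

K = (°F + 459.67) × 5/9.
Applying the formula gives 3805.4 K.

3805.4 K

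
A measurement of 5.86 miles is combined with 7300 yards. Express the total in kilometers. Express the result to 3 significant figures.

16.1 km

5.86 mi = 9.43076 km and 7300 yd = 6.67512 km.
9.43076 + 6.67512 ≈ 16.1 km.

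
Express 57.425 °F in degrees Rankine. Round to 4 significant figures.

°R = °F + 459.67.
Applying the formula gives 517.1 °R.

517.1 degrees Rankine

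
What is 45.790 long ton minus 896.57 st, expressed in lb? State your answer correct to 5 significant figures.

45.790 long ton = 102570 lb and 896.57 st = 12552.0 lb.
102570 − 12552.0 ≈ 90018 lb.

90018 lb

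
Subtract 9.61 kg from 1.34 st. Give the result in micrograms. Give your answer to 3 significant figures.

1.34 st = 8.50939e+9 μg and 9.61 kg = 9.61000e+9 μg.
8.50939e+9 − 9.61000e+9 ≈ -1.10e+9 μg.

-1.10e+9 μg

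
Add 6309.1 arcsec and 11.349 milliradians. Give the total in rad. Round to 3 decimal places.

0.042 radians

6309.1 arcsec = 0.0305874 rad and 11.349 mrad = 0.0113490 rad.
0.0305874 + 0.0113490 ≈ 0.042 rad.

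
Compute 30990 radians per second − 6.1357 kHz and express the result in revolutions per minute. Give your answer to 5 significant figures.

-72209 revolutions per minute

30990 rad/s = 295933 rpm and 6.1357 kHz = 368142 rpm.
295933 − 368142 ≈ -72209 rpm.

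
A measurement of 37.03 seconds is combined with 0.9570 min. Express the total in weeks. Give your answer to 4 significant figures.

37.03 s = 6.12269e-5 wk and 0.9570 min = 9.49405e-5 wk.
6.12269e-5 + 9.49405e-5 ≈ 0.0001562 wk.

0.0001562 weeks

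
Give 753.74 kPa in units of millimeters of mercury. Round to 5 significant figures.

1 kilopascal = 7.50062 millimeters of mercury.
Thus 753.74 × 7.50062 ≈ 5653.5 mmHg.

5653.5 millimeters of mercury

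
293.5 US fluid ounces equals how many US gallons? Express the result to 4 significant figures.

2.293 US gal

1 US fl oz = 0.00781250 US gallons.
Thus 293.5 × 0.00781250 ≈ 2.293 US gal.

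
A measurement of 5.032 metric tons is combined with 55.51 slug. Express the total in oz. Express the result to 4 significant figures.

206100 ounces

5.032 t = 177499 oz and 55.51 slug = 28575.7 oz.
177499 + 28575.7 ≈ 206100 oz.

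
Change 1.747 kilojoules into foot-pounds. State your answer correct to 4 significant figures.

1 kilojoule = 737.562 foot-pounds.
Thus 1.747 × 737.562 ≈ 1289 ft·lbf.

1289 foot-pounds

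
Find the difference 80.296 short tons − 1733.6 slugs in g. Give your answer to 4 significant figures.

4.754e+7 grams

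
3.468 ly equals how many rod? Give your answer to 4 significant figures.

6.524e+15 rod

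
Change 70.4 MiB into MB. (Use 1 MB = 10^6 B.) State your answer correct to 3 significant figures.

1 MiB = 1.04858 MB.
So 70.4 × 1.04858 ≈ 73.8 MB.

73.8 megabytes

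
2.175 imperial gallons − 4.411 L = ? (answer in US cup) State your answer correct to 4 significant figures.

23.15 US cup

2.175 imp gal = 41.7931 US cup and 4.411 L = 18.6442 US cup.
41.7931 − 18.6442 ≈ 23.15 US cup.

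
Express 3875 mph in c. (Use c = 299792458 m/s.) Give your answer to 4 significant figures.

1 mph = 1.49116 × 10^-9 c.
Then 3875 × 1.49116 × 10^-9 ≈ 5.778 × 10^-6 c.

5.778 × 10^-6 times the speed of light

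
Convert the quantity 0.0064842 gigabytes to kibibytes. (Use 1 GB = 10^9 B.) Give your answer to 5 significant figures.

1 gigabyte = 976562.5 kibibytes.
So 0.0064842 × 976562.5 ≈ 6332.2 KiB.

6332.2 KiB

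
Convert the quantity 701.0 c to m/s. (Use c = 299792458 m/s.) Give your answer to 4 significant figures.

1 speed of light = 2.99792e+8 meters per second.
Thus 701.0 × 2.99792e+8 ≈ 2.102e+11 m/s.

2.102e+11 meters per second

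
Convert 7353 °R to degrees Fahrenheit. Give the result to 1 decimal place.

°R = °F + 459.67.
Applying the formula gives 6893.3 °F.

6893.3 °F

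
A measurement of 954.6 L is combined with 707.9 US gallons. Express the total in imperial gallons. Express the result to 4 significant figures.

799.4 imp gal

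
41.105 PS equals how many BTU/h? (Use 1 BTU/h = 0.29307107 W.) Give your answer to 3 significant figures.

103000 BTU/h

1 PS = 2509.63 BTU/h.
Then 41.105 × 2509.63 ≈ 103000 BTU/h.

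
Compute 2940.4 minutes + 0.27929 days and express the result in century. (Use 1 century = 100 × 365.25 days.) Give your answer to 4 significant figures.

2940.4 min = 5.59054e-5 century and 0.27929 d = 7.64654e-6 century.
5.59054e-5 + 7.64654e-6 ≈ 6.355e-5 century.

6.355e-5 century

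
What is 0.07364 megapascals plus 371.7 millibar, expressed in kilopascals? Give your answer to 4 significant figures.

110.8 kPa

0.07364 MPa = 73.6400 kPa and 371.7 mbar = 37.1700 kPa.
73.6400 + 37.1700 ≈ 110.8 kPa.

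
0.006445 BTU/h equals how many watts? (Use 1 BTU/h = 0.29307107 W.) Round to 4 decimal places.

0.0019 W

1 BTU per hour = 0.293071 watts.
Then 0.006445 × 0.293071 ≈ 0.0019 W.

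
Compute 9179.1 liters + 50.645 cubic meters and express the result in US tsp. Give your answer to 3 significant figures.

1.21 × 10^7 US teaspoons

9179.1 L = 1.86229 × 10^6 US tsp and 50.645 m³ = 1.02751 × 10^7 US tsp.
1.86229 × 10^6 + 1.02751 × 10^7 ≈ 1.21 × 10^7 US tsp.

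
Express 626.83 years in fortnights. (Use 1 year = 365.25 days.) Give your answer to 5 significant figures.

1 year = 26.0893 fortnight.
Then 626.83 × 26.0893 ≈ 16354 fortnight.

16354 fortnights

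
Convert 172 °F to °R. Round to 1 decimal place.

631.7 degrees Rankine

°R = °F + 459.67.
Applying the formula gives 631.7 °R.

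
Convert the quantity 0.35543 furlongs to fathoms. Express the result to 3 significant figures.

39.1 fathom

1 furlong = 110.000 fathoms.
So 0.35543 × 110.000 ≈ 39.1 fathom.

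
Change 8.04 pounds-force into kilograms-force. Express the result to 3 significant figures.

3.65 kgf

1 lbf = 0.453592 kgf.
So 8.04 × 0.453592 ≈ 3.65 kgf.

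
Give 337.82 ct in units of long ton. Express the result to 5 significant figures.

6.6497 × 10^-5 long ton

1 ct = 1.96841 × 10^-7 long tons.
So 337.82 × 1.96841 × 10^-7 ≈ 6.6497 × 10^-5 long ton.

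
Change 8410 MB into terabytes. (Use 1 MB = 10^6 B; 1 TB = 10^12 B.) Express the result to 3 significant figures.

0.00841 terabytes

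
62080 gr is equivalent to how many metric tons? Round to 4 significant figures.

1 grain = 6.47989 × 10^-8 metric tons.
So 62080 × 6.47989 × 10^-8 ≈ 0.004023 t.

0.004023 t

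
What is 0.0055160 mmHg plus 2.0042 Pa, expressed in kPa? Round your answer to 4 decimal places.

0.0055160 mmHg = 0.000735406 kPa and 2.0042 Pa = 0.00200420 kPa.
0.000735406 + 0.00200420 ≈ 0.0027 kPa.

0.0027 kPa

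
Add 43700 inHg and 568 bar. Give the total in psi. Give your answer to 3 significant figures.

43700 inHg = 21463.4 psi and 568 bar = 8238.14 psi.
21463.4 + 8238.14 ≈ 29700 psi.

29700 psi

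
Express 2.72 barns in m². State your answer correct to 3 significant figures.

2.72e-28 square meters

1 barn = 1.00000e-28 square meters.
So 2.72 × 1.00000e-28 ≈ 2.72e-28 m².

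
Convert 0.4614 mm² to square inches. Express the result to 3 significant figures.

1 mm² = 0.00155000 square inches.
Then 0.4614 × 0.00155000 ≈ 0.000715 in².

0.000715 in²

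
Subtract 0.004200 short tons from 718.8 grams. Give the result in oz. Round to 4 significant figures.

718.8 g = 25.3549 oz and 0.004200 short ton = 134.400 oz.
25.3549 − 134.400 ≈ -109.0 oz.

-109.0 oz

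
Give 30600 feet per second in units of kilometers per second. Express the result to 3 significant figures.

1 foot per second = 0.000304800 km/s.
30600 × 0.000304800 ≈ 9.33 km/s.

9.33 kilometers per second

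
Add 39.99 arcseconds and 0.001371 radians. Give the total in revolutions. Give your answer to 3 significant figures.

0.000249 rev

39.99 arcsec = 3.08565 × 10^-5 rev and 0.001371 rad = 0.000218201 rev.
3.08565 × 10^-5 + 0.000218201 ≈ 0.000249 rev.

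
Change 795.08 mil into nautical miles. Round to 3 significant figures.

1.09e-5 nautical miles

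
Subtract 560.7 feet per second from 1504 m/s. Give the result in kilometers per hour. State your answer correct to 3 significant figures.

1504 m/s = 5414.40 km/h and 560.7 ft/s = 615.245 km/h.
5414.40 − 615.245 ≈ 4800 km/h.

4800 kilometers per hour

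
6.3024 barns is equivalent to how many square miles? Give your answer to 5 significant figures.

2.4334e-34 mi²

1 barn = 3.86102e-35 mi².
Then 6.3024 × 3.86102e-35 ≈ 2.4334e-34 mi².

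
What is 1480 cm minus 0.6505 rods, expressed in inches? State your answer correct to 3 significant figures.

454 in

1480 cm = 582.677 in and 0.6505 rod = 128.799 in.
582.677 − 128.799 ≈ 454 in.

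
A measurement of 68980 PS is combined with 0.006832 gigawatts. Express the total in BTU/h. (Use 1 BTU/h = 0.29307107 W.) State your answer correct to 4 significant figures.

68980 PS = 1.73114 × 10^8 BTU/h and 0.006832 GW = 2.33118 × 10^7 BTU/h.
1.73114 × 10^8 + 2.33118 × 10^7 ≈ 1.964 × 10^8 BTU/h.

1.964 × 10^8 BTU per hour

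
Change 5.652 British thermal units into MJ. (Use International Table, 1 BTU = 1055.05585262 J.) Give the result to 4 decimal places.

0.0060 megajoules

1 British thermal unit = 0.00105506 MJ.
Then 5.652 × 0.00105506 ≈ 0.0060 MJ.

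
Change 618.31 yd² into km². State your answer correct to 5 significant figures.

1 yd² = 8.36127 × 10^-7 square kilometers.
Then 618.31 × 8.36127 × 10^-7 ≈ 0.00051699 km².

0.00051699 km²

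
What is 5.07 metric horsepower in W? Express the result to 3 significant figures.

1 metric horsepower = 735.499 W.
Thus 5.07 × 735.499 ≈ 3730 W.

3730 watts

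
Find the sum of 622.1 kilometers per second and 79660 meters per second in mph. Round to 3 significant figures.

622.1 km/s = 1.39160e+6 mph and 79660 m/s = 178194 mph.
1.39160e+6 + 178194 ≈ 1.57e+6 mph.

1.57e+6 mph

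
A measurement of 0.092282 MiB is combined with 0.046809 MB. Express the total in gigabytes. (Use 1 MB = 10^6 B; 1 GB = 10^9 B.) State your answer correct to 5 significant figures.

0.092282 MiB = 9.67647 × 10^-5 GB and 0.046809 MB = 4.68090 × 10^-5 GB.
9.67647 × 10^-5 + 4.68090 × 10^-5 ≈ 0.00014357 GB.

0.00014357 gigabytes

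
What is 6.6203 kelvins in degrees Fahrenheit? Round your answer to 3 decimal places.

-447.753 °F

K = (°F + 459.67) × 5/9.
Applying the formula gives -447.753 °F.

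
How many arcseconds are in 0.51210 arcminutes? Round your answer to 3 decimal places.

30.726 arcsec

1 arcminute = 60.0000 arcsec.
Then 0.51210 × 60.0000 ≈ 30.726 arcsec.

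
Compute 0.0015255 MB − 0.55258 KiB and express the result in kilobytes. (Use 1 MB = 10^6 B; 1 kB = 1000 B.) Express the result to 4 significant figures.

0.0015255 MB = 1.52550 kB and 0.55258 KiB = 0.565842 kB.
1.52550 − 0.565842 ≈ 0.9597 kB.

0.9597 kilobytes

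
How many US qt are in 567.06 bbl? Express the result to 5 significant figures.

95266 US quarts

1 oil barrel = 168.000 US qt.
Then 567.06 × 168.000 ≈ 95266 US qt.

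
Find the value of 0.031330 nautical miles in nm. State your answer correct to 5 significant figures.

5.8023 × 10^10 nm

1 nautical mile = 1.85200 × 10^12 nanometers.
Then 0.031330 × 1.85200 × 10^12 ≈ 5.8023 × 10^10 nm.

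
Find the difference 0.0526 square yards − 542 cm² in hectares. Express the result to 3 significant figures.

0.0526 yd² = 4.39803 × 10^-6 ha and 542 cm² = 5.42000 × 10^-6 ha.
4.39803 × 10^-6 − 5.42000 × 10^-6 ≈ -1.02 × 10^-6 ha.

-1.02 × 10^-6 hectares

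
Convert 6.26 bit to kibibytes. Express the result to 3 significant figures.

1 bit = 0.000122070 kibibytes.
Thus 6.26 × 0.000122070 ≈ 0.000764 KiB.

0.000764 KiB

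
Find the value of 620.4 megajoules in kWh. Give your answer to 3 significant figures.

172 kWh

1 megajoule = 0.277778 kWh.
Then 620.4 × 0.277778 ≈ 172 kWh.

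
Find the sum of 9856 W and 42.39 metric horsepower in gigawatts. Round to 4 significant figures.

9856 W = 9.85600e-6 GW and 42.39 PS = 3.11778e-5 GW.
9.85600e-6 + 3.11778e-5 ≈ 4.103e-5 GW.

4.103e-5 gigawatts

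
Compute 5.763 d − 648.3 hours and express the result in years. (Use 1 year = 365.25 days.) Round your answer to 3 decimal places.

-0.058 years

5.763 d = 0.0157782 yr and 648.3 h = 0.0739562 yr.
0.0157782 − 0.0739562 ≈ -0.058 yr.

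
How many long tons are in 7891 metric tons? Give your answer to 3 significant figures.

7770 long tons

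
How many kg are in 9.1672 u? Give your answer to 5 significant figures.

1.5222e-26 kg

1 u = 1.660539e-27 kg.
So 9.1672 × 1.660539e-27 ≈ 1.5222e-26 kg.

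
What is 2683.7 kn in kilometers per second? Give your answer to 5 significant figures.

1.3806 km/s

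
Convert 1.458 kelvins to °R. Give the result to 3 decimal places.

2.624 °R

°R = K × 9/5.
Applying the formula gives 2.624 °R.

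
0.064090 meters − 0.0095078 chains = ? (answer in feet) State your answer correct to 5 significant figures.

0.064090 m = 0.210269 ft and 0.0095078 chain = 0.627515 ft.
0.210269 − 0.627515 ≈ -0.41725 ft.

-0.41725 feet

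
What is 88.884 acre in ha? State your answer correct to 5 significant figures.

35.970 hectares

1 acre = 0.404686 hectares.
88.884 × 0.404686 ≈ 35.970 ha.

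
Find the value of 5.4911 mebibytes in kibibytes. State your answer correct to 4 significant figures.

5623 KiB

1 MiB = 1024.00 kibibytes.
So 5.4911 × 1024.00 ≈ 5623 KiB.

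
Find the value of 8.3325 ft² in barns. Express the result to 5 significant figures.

7.7411e+27 barns

1 ft² = 9.29030e+26 barn.
Thus 8.3325 × 9.29030e+26 ≈ 7.7411e+27 barn.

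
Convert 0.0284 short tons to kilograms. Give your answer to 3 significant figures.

25.8 kilograms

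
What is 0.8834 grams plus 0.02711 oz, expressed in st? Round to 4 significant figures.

0.0002601 stone

0.8834 g = 0.000139112 st and 0.02711 oz = 0.000121027 st.
0.000139112 + 0.000121027 ≈ 0.0002601 st.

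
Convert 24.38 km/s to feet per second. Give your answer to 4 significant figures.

79990 ft/s

1 km/s = 3280.84 ft/s.
Then 24.38 × 3280.84 ≈ 79990 ft/s.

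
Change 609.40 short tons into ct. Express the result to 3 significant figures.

2.76e+9 ct

1 short ton = 4.53592e+6 ct.
Thus 609.40 × 4.53592e+6 ≈ 2.76e+9 ct.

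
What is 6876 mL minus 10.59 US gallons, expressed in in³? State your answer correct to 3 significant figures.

-2030 in³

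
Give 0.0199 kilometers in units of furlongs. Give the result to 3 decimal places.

1 km = 4.97097 furlongs.
0.0199 × 4.97097 ≈ 0.099 furlong.

0.099 furlong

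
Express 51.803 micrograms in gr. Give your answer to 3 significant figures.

1 microgram = 1.54324e-5 gr.
Then 51.803 × 1.54324e-5 ≈ 0.000799 gr.

0.000799 grains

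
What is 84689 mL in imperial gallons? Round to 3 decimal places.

18.629 imperial gallons

1 milliliter = 0.000219969 imperial gallons.
Thus 84689 × 0.000219969 ≈ 18.629 imp gal.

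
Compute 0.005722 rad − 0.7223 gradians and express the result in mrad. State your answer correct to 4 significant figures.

-5.624 mrad

0.005722 rad = 5.72200 mrad and 0.7223 grad = 11.3459 mrad.
5.72200 − 11.3459 ≈ -5.624 mrad.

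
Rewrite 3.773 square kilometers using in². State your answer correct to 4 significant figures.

1 square kilometer = 1.55000e+9 square inches.
Thus 3.773 × 1.55000e+9 ≈ 5.848e+9 in².

5.848e+9 square inches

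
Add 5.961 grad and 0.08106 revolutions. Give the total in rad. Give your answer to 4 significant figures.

0.6030 rad

5.961 grad = 0.0936352 rad and 0.08106 rev = 0.509315 rad.
0.0936352 + 0.509315 ≈ 0.6030 rad.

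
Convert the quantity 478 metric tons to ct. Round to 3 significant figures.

1 t = 5.00000 × 10^6 ct.
Then 478 × 5.00000 × 10^6 ≈ 2.39 × 10^9 ct.

2.39 × 10^9 carats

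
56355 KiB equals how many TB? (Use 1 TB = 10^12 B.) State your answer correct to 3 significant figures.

1 kibibyte = 1.02400e-9 TB.
56355 × 1.02400e-9 ≈ 5.77e-5 TB.

5.77e-5 TB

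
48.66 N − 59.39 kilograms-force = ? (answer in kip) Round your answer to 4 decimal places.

48.66 N = 0.0109392 kip and 59.39 kgf = 0.130933 kip.
0.0109392 − 0.130933 ≈ -0.1200 kip.

-0.1200 kip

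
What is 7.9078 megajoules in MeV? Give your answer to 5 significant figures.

1 megajoule = 6.24151 × 10^18 megaelectronvolts.
Then 7.9078 × 6.24151 × 10^18 ≈ 4.9357 × 10^19 MeV.

4.9357 × 10^19 MeV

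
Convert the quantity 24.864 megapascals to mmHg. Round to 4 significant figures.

186500 mmHg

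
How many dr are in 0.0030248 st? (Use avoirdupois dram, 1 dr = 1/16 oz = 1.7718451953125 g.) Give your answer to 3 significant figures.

10.8 dr

1 stone = 3584.00 dr.
So 0.0030248 × 3584.00 ≈ 10.8 dr.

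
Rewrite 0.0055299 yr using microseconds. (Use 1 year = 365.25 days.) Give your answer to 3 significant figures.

1 year = 3.15576 × 10^13 microseconds.
Then 0.0055299 × 3.15576 × 10^13 ≈ 1.75 × 10^11 μs.

1.75 × 10^11 μs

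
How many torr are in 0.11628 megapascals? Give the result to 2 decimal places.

1 MPa = 7500.62 torr.
So 0.11628 × 7500.62 ≈ 872.17 torr.

872.17 torr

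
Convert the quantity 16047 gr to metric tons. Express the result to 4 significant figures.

0.001040 t

1 grain = 6.47989e-8 metric tons.
Thus 16047 × 6.47989e-8 ≈ 0.001040 t.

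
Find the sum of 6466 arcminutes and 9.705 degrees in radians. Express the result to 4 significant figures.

2.050 radians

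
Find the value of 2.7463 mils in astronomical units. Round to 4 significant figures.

4.663 × 10^-16 astronomical units

1 mil = 1.69789 × 10^-16 au.
2.7463 × 1.69789 × 10^-16 ≈ 4.663 × 10^-16 au.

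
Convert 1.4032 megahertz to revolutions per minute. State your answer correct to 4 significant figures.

8.419 × 10^7 rpm

1 megahertz = 6.00000 × 10^7 rpm.
Then 1.4032 × 6.00000 × 10^7 ≈ 8.419 × 10^7 rpm.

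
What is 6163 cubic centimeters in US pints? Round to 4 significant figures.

13.02 US pt

1 cm³ = 0.00211338 US pt.
Thus 6163 × 0.00211338 ≈ 13.02 US pt.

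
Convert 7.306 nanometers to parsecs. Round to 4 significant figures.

2.368 × 10^-25 parsecs

1 nm = 3.24078 × 10^-26 pc.
7.306 × 3.24078 × 10^-26 ≈ 2.368 × 10^-25 pc.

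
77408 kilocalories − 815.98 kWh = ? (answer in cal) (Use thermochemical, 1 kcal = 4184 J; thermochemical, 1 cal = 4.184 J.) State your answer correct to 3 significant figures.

77408 kcal = 7.74080 × 10^7 cal and 815.98 kWh = 7.02086 × 10^8 cal.
7.74080 × 10^7 − 7.02086 × 10^8 ≈ -6.25 × 10^8 cal.

-6.25 × 10^8 cal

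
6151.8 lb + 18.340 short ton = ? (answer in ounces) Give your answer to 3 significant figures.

685000 oz

6151.8 lb = 98428.8 oz and 18.340 short ton = 586880 oz.
98428.8 + 586880 ≈ 685000 oz.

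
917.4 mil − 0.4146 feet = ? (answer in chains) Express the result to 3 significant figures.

917.4 mil = 0.00115833 chain and 0.4146 ft = 0.00628182 chain.
0.00115833 − 0.00628182 ≈ -0.00512 chain.

-0.00512 chain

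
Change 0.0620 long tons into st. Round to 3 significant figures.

9.92 stone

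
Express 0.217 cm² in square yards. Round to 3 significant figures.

1 cm² = 0.000119599 square yards.
Then 0.217 × 0.000119599 ≈ 2.60 × 10^-5 yd².

2.60 × 10^-5 square yards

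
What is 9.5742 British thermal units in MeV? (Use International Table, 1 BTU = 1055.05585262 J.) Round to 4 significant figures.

6.305 × 10^16 MeV

1 British thermal unit = 6.58514 × 10^15 megaelectronvolts.
9.5742 × 6.58514 × 10^15 ≈ 6.305 × 10^16 MeV.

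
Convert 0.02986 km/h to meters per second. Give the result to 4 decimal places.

0.0083 meters per second

1 km/h = 0.277778 m/s.
0.02986 × 0.277778 ≈ 0.0083 m/s.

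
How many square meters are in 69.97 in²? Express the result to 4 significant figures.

0.04514 m²

1 in² = 0.000645160 square meters.
69.97 × 0.000645160 ≈ 0.04514 m².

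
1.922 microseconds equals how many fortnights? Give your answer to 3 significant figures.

1 microsecond = 8.26720 × 10^-13 fortnights.
1.922 × 8.26720 × 10^-13 ≈ 1.59 × 10^-12 fortnight.

1.59 × 10^-12 fortnights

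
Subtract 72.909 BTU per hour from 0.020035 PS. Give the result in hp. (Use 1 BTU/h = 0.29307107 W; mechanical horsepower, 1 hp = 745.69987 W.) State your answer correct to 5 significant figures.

-0.0088934 horsepower

0.020035 PS = 0.0197609 hp and 72.909 BTU/h = 0.0286543 hp.
0.0197609 − 0.0286543 ≈ -0.0088934 hp.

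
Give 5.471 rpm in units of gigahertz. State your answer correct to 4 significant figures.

1 rpm = 1.66667 × 10^-11 gigahertz.
Then 5.471 × 1.66667 × 10^-11 ≈ 9.118 × 10^-11 GHz.

9.118 × 10^-11 GHz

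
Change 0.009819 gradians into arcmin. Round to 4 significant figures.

0.5302 arcmin

1 gradian = 54.0000 arcmin.
So 0.009819 × 54.0000 ≈ 0.5302 arcmin.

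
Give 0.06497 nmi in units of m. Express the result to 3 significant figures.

1 nautical mile = 1852.00 m.
Then 0.06497 × 1852.00 ≈ 120 m.

120 m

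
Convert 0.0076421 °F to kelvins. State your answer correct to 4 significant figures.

255.4 kelvins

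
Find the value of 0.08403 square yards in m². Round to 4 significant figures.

1 square yard = 0.836127 square meters.
Thus 0.08403 × 0.836127 ≈ 0.07026 m².

0.07026 square meters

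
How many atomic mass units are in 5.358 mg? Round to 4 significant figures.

1 mg = 6.02214e+20 u.
Then 5.358 × 6.02214e+20 ≈ 3.227e+21 u.

3.227e+21 atomic mass units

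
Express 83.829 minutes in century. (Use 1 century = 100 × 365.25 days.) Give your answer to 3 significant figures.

1 minute = 1.90129e-8 centuries.
Thus 83.829 × 1.90129e-8 ≈ 1.59e-6 century.

1.59e-6 centuries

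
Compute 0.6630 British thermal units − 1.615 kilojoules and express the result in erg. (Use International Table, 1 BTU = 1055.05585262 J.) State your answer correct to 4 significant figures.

-9.155e+9 erg

0.6630 BTU = 6.99502e+9 erg and 1.615 kJ = 1.61500e+10 erg.
6.99502e+9 − 1.61500e+10 ≈ -9.155e+9 erg.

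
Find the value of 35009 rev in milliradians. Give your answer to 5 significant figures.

1 rev = 6283.19 mrad.
Then 35009 × 6283.19 ≈ 2.1997 × 10^8 mrad.

2.1997 × 10^8 mrad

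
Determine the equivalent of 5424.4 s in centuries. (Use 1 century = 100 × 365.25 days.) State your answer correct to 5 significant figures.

1 s = 3.16881e-10 centuries.
So 5424.4 × 3.16881e-10 ≈ 1.7189e-6 century.

1.7189e-6 centuries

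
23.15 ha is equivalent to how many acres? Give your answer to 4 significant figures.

57.20 acre

1 ha = 2.47105 acre.
So 23.15 × 2.47105 ≈ 57.20 acre.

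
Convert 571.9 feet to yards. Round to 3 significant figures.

191 yards

1 foot = 0.333333 yards.
So 571.9 × 0.333333 ≈ 191 yd.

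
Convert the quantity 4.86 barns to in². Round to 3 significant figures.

1 barn = 1.55000e-25 in².
4.86 × 1.55000e-25 ≈ 7.53e-25 in².

7.53e-25 in²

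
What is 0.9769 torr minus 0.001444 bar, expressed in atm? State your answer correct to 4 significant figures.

0.9769 torr = 0.00128539 atm and 0.001444 bar = 0.00142512 atm.
0.00128539 − 0.00142512 ≈ -0.0001397 atm.

-0.0001397 atm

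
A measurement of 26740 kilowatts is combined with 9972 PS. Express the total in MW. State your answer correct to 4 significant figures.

26740 kW = 26.7400 MW and 9972 PS = 7.33439 MW.
26.7400 + 7.33439 ≈ 34.07 MW.

34.07 MW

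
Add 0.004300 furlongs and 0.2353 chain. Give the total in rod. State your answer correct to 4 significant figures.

1.113 rod

0.004300 furlong = 0.172000 rod and 0.2353 chain = 0.941200 rod.
0.172000 + 0.941200 ≈ 1.113 rod.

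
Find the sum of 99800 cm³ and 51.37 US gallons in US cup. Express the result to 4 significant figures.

1244 US cup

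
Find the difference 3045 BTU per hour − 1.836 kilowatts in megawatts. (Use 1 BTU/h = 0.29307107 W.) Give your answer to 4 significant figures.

-0.0009436 MW

3045 BTU/h = 0.000892401 MW and 1.836 kW = 0.00183600 MW.
0.000892401 − 0.00183600 ≈ -0.0009436 MW.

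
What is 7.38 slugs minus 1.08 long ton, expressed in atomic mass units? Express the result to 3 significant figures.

-5.96 × 10^29 u

7.38 slug = 6.48603 × 10^28 u and 1.08 long ton = 6.60828 × 10^29 u.
6.48603 × 10^28 − 6.60828 × 10^29 ≈ -5.96 × 10^29 u.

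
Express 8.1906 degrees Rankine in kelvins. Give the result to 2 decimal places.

4.55 kelvins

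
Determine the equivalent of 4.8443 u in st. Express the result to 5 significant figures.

1.2667 × 10^-27 st

1 atomic mass unit = 2.61490 × 10^-28 stone.
Thus 4.8443 × 2.61490 × 10^-28 ≈ 1.2667 × 10^-27 st.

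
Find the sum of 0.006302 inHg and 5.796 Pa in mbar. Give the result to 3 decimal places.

0.271 millibar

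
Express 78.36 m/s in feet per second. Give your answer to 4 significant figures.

257.1 ft/s

1 meter per second = 3.28084 ft/s.
78.36 × 3.28084 ≈ 257.1 ft/s.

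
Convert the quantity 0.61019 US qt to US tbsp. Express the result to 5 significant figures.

1 US qt = 64.0000 US tbsp.
0.61019 × 64.0000 ≈ 39.052 US tbsp.

39.052 US tbsp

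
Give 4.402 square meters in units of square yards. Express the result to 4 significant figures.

1 m² = 1.19599 yd².
Then 4.402 × 1.19599 ≈ 5.265 yd².

5.265 yd²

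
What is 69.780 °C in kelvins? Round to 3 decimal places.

342.930 K

K = °C + 273.15.
Applying the formula gives 342.930 K.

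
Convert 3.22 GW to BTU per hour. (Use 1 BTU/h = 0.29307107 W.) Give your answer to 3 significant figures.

1.10 × 10^10 BTU per hour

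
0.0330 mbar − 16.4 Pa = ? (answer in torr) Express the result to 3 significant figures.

-0.0983 torr

0.0330 mbar = 0.0247520 torr and 16.4 Pa = 0.123010 torr.
0.0247520 − 0.123010 ≈ -0.0983 torr.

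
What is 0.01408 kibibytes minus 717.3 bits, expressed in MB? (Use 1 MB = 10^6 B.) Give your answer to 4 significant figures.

0.01408 KiB = 1.44179 × 10^-5 MB and 717.3 bit = 8.96625 × 10^-5 MB.
1.44179 × 10^-5 − 8.96625 × 10^-5 ≈ -7.524 × 10^-5 MB.

-7.524 × 10^-5 MB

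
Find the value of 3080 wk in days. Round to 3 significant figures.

21600 d

1 week = 7.00000 d.
3080 × 7.00000 ≈ 21600 d.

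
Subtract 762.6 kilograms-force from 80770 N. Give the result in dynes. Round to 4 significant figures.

80770 N = 8.07700e+9 dyn and 762.6 kgf = 7.47855e+8 dyn.
8.07700e+9 − 7.47855e+8 ≈ 7.329e+9 dyn.

7.329e+9 dynes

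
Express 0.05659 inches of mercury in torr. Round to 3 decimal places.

1.437 torr

1 inch of mercury = 25.4000 torr.
So 0.05659 × 25.4000 ≈ 1.437 torr.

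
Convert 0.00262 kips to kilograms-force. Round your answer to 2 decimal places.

1.19 kgf

1 kip = 453.592 kgf.
0.00262 × 453.592 ≈ 1.19 kgf.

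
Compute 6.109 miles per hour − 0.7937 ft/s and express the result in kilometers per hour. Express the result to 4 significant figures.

8.961 km/h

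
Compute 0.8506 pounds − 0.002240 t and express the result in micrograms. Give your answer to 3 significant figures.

-1.85e+9 μg

0.8506 lb = 3.85826e+8 μg and 0.002240 t = 2.24000e+9 μg.
3.85826e+8 − 2.24000e+9 ≈ -1.85e+9 μg.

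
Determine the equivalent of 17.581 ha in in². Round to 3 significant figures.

1 ha = 1.55000 × 10^7 in².
Then 17.581 × 1.55000 × 10^7 ≈ 2.73 × 10^8 in².

2.73 × 10^8 in²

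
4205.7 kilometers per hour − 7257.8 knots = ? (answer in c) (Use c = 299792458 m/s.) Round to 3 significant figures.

-8.56 × 10^-6 c

4205.7 km/h = 3.89686 × 10^-6 c and 7257.8 kn = 1.24544 × 10^-5 c.
3.89686 × 10^-6 − 1.24544 × 10^-5 ≈ -8.56 × 10^-6 c.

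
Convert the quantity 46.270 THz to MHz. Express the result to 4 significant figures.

4.627 × 10^7 MHz

1 terahertz = 1.00000 × 10^6 MHz.
46.270 × 1.00000 × 10^6 ≈ 4.627 × 10^7 MHz.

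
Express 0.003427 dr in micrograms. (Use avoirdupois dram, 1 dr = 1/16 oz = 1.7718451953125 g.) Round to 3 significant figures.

6070 μg

1 dram = 1.77185e+6 μg.
0.003427 × 1.77185e+6 ≈ 6070 μg.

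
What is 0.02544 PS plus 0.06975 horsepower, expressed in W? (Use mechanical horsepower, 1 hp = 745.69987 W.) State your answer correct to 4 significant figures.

0.02544 PS = 18.7111 W and 0.06975 hp = 52.0126 W.
18.7111 + 52.0126 ≈ 70.72 W.

70.72 W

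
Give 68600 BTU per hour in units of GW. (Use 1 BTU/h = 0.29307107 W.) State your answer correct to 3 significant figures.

2.01e-5 gigawatts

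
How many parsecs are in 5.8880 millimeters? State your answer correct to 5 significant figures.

1 mm = 3.24078 × 10^-20 parsecs.
Thus 5.8880 × 3.24078 × 10^-20 ≈ 1.9082 × 10^-19 pc.

1.9082 × 10^-19 pc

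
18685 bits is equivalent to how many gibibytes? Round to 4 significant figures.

2.175 × 10^-6 GiB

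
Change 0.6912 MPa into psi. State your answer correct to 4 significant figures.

1 MPa = 145.038 psi.
0.6912 × 145.038 ≈ 100.3 psi.

100.3 pounds per square inch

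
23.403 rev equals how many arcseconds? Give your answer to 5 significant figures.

3.0330e+7 arcseconds

1 rev = 1.29600e+6 arcsec.
Then 23.403 × 1.29600e+6 ≈ 3.0330e+7 arcsec.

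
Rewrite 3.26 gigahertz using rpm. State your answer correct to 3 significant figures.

1.96e+11 revolutions per minute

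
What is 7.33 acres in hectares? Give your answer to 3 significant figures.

1 acre = 0.404686 hectares.
Then 7.33 × 0.404686 ≈ 2.97 ha.

2.97 ha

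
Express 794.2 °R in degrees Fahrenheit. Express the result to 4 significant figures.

°R = °F + 459.67.
Applying the formula gives 334.5 °F.

334.5 degrees Fahrenheit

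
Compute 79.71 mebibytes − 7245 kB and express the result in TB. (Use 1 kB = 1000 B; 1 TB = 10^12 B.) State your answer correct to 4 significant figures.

7.634 × 10^-5 terabytes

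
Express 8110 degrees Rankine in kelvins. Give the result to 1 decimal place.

4505.6 kelvins

°R = K × 9/5.
Applying the formula gives 4505.6 K.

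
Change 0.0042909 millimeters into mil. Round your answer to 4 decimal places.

1 mm = 39.3701 mil.
Then 0.0042909 × 39.3701 ≈ 0.1689 mil.

0.1689 mils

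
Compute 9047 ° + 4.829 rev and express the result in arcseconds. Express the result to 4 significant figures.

3.883e+7 arcsec

9047 ° = 3.25692e+7 arcsec and 4.829 rev = 6.25838e+6 arcsec.
3.25692e+7 + 6.25838e+6 ≈ 3.883e+7 arcsec.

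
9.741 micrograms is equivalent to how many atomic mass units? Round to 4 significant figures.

1 microgram = 6.02214 × 10^17 u.
Then 9.741 × 6.02214 × 10^17 ≈ 5.866 × 10^18 u.

5.866 × 10^18 atomic mass units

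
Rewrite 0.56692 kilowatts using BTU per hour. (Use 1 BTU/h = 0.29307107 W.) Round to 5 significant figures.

1934.4 BTU/h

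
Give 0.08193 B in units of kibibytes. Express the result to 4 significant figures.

1 byte = 0.0009765625 KiB.
0.08193 × 0.0009765625 ≈ 8.001e-5 KiB.

8.001e-5 kibibytes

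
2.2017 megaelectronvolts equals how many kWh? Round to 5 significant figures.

1 megaelectronvolt = 4.45049 × 10^-20 kilowatt-hours.
So 2.2017 × 4.45049 × 10^-20 ≈ 9.7986 × 10^-20 kWh.

9.7986 × 10^-20 kWh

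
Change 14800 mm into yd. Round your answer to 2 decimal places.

1 millimeter = 0.00109361 yd.
14800 × 0.00109361 ≈ 16.19 yd.

16.19 yards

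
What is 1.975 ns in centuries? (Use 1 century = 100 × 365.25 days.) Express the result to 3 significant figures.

6.26e-19 centuries

1 ns = 3.16881e-19 century.
Thus 1.975 × 3.16881e-19 ≈ 6.26e-19 century.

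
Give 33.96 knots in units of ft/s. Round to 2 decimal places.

57.32 feet per second

1 knot = 1.68781 feet per second.
Then 33.96 × 1.68781 ≈ 57.32 ft/s.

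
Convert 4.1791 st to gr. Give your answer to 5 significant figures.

1 st = 98000.0 gr.
So 4.1791 × 98000.0 ≈ 409550 gr.

409550 grains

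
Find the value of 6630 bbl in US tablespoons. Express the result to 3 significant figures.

1 oil barrel = 10752.0 US tablespoons.
So 6630 × 10752.0 ≈ 7.13e+7 US tbsp.

7.13e+7 US tablespoons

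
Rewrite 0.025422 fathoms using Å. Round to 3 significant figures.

4.65 × 10^8 Å

1 fathom = 1.82880 × 10^10 angstroms.
0.025422 × 1.82880 × 10^10 ≈ 4.65 × 10^8 Å.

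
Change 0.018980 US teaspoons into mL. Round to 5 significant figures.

0.093551 milliliters

1 US tsp = 4.92892 milliliters.
So 0.018980 × 4.92892 ≈ 0.093551 mL.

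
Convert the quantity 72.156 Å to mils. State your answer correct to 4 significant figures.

1 Å = 3.93701e-6 mils.
Thus 72.156 × 3.93701e-6 ≈ 0.0002841 mil.

0.0002841 mil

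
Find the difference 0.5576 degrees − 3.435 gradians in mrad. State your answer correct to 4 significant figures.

-44.22 milliradians

0.5576 ° = 9.73196 mrad and 3.435 grad = 53.9569 mrad.
9.73196 − 53.9569 ≈ -44.22 mrad.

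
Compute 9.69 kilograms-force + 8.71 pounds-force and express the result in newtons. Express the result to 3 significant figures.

134 newtons

9.69 kgf = 95.0264 N and 8.71 lbf = 38.7440 N.
95.0264 + 38.7440 ≈ 134 N.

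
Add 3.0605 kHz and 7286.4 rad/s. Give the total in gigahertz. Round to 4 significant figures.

3.0605 kHz = 3.06050 × 10^-6 GHz and 7286.4 rad/s = 1.15967 × 10^-6 GHz.
3.06050 × 10^-6 + 1.15967 × 10^-6 ≈ 4.220 × 10^-6 GHz.

4.220 × 10^-6 gigahertz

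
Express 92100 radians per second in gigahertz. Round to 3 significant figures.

1.47e-5 GHz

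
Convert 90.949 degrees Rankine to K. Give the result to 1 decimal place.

50.5 kelvins

°R = K × 9/5.
Applying the formula gives 50.5 K.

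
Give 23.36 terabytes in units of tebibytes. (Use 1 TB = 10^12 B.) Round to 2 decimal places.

21.25 tebibytes

1 TB = 0.909495 TiB.
Then 23.36 × 0.909495 ≈ 21.25 TiB.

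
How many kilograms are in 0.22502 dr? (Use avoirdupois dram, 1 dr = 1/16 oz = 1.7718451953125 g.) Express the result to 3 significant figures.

0.000399 kilograms

1 dr = 0.00177185 kg.
0.22502 × 0.00177185 ≈ 0.000399 kg.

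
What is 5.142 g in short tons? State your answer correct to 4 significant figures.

5.668e-6 short tons

1 gram = 1.10231e-6 short tons.
Thus 5.142 × 1.10231e-6 ≈ 5.668e-6 short ton.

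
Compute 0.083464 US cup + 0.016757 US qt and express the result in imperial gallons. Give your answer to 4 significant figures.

0.007832 imp gal

0.083464 US cup = 0.00434364 imp gal and 0.016757 US qt = 0.00348828 imp gal.
0.00434364 + 0.00348828 ≈ 0.007832 imp gal.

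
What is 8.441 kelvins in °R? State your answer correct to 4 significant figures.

15.19 °R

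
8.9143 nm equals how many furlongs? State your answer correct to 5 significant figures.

1 nm = 4.97097e-12 furlong.
So 8.9143 × 4.97097e-12 ≈ 4.4313e-11 furlong.

4.4313e-11 furlong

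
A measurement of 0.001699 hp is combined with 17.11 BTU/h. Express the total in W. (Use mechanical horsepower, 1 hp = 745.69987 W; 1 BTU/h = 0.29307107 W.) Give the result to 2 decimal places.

6.28 W

0.001699 hp = 1.26694 W and 17.11 BTU/h = 5.01445 W.
1.26694 + 5.01445 ≈ 6.28 W.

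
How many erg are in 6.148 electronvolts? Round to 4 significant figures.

9.850e-12 erg

1 electronvolt = 1.60218e-12 ergs.
So 6.148 × 1.60218e-12 ≈ 9.850e-12 erg.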